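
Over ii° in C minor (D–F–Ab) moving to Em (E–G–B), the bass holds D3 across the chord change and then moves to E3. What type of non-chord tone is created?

D3 is a retardation.

The harmony at that moment is E minor triad (E, G, B); D3 is not a chord tone.
It is held over (the same pitch as the preceding D3) and left by step up to E3.
Held over from the previous chord and resolving up by step — a retardation.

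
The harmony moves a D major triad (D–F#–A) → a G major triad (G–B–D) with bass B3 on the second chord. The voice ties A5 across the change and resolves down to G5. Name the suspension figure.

At the second chord the bass is B3. The suspended A5 lies a seventh above the bass; after resolving down by step to G5, the interval above the bass becomes a sixth.
Suspension figures are named by those two intervals: 7–6.

7–6 suspension.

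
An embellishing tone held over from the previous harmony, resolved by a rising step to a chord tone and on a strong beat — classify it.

Retardation.

Approach: by preparation — the pitch is first a chord tone, then held (tied or repeated) while the harmony changes under it. Departure: up by step. Metric position: strong.
A prepared dissonance that resolves upward by step — a retardation. (The same figure resolving downward would be a suspension.)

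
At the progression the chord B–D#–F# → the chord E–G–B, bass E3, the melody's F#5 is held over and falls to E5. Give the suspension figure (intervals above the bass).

At the second chord the bass is E3. The suspended F#5 lies a ninth above the bass; after resolving down by step to E5, the interval above the bass becomes an octave.
Suspension figures are named by those two intervals: 9–8.

9–8 suspension.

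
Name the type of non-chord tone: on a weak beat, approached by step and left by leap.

Approach: by step. Departure: by leap. Metric position: weak.
Step in, leap out, from a weak position — an escape tone (échappée). (It is the mirror image of the appoggiatura, which leaps in and steps out on a strong beat.)

Escape tone.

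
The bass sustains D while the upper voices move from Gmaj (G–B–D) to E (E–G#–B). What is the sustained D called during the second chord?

The harmony at that moment is E major triad (E, G#, B); D is not a chord tone.
It is held over (the same pitch as the preceding D) and then sustained as the same pitch into the next harmony.
Sustained through a change of harmony — a pedal tone.

Pedal tone (pedal point).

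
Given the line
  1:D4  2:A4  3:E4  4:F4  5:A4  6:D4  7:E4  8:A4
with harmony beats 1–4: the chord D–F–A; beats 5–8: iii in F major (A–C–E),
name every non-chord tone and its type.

E4 (beat 3) — appoggiatura; D4 (beat 6) — appoggiatura.

The harmony at that moment is D minor triad (D, F, A); E4 is not a chord tone.
It is approached by leap down from A4 and left by step up to F4.
Leap in, step out — an appoggiatura.
The harmony at that moment is A minor triad (A, C, E); D4 is not a chord tone.
It is approached by leap down from A4 and left by step up to E4.
Leap in, step out — an appoggiatura.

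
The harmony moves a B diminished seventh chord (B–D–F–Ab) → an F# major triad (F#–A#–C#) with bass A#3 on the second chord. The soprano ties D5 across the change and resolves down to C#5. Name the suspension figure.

At the second chord the bass is A#3. The suspended D5 lies a fourth above the bass; after resolving down by step to C#5, the interval above the bass becomes a third.
Suspension figures are named by those two intervals: 4–3.

4–3 suspension.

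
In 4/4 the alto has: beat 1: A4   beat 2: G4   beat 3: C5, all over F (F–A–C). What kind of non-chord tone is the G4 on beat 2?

Escape tone.

The harmony at that moment is F major triad (F, A, C); G4 is not a chord tone.
It is approached by step down from A4 and left by leap up to C5.
Step in, leap out, on a weak beat — an escape tone.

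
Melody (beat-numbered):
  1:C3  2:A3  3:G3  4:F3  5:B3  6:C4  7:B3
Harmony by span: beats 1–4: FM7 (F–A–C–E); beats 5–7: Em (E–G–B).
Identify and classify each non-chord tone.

The harmony at that moment is F major seventh chord (F, A, C, E); G3 is not a chord tone.
It is approached by step down from A3 and left by step down to F3.
Step in, step out in the same direction — a passing tone.
The harmony at that moment is E minor triad (E, G, B); C4 is not a chord tone.
It is approached by step up from B3 and left by step down to B3.
Step away and step back to the same note — a neighbor tone (upper neighbor).

G3 (beat 3) — passing tone; C4 (beat 6) — neighbor tone.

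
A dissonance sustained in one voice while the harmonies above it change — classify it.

Approach: none. Departure: none — a single pitch is sustained while the chords change around it, passing through harmonies that do not contain it.
No melodic motion at all; the dissonance is created entirely by the moving harmonies against the stationary note — a pedal tone (pedal point).

Pedal tone.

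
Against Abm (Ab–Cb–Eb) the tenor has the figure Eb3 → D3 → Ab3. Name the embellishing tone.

D3 is an escape tone.

The harmony at that moment is Ab minor triad (Ab, Cb, Eb); D3 is not a chord tone.
It is approached by step down from Eb3 and left by leap up to Ab3.
Step in, leap out — an escape tone.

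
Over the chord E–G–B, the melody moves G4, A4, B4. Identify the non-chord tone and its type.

The harmony at that moment is E minor triad (E, G, B); A4 is not a chord tone.
It is approached by step up from G4 and left by step up to B4.
Step in, step out in the same direction — a passing tone.

A4 is a passing tone.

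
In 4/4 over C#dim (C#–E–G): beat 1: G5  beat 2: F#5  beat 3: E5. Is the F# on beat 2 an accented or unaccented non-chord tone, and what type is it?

Unaccented passing tone.

The harmony at that moment is C# diminished triad (C#, E, G); F#5 is not a chord tone.
It is approached by step down from G5 and left by step down to E5.
Step in, step out in the same direction — a passing tone.
It falls on a weak beat, so it is unaccented.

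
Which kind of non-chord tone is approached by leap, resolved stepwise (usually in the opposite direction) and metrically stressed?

Approach: by leap. Departure: by step. Metric position: strong.
Leap in, step out, in a metrically strong position — an appoggiatura. (It is the mirror image of the escape tone, which steps in and leaps out from a weak position.)

Appoggiatura.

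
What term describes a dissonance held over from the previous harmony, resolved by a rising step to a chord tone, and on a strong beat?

Retardation.

Approach: by preparation — the pitch is first a chord tone, then held (tied or repeated) while the harmony changes under it. Departure: up by step. Metric position: strong.
A prepared dissonance that resolves upward by step — a retardation. (The same figure resolving downward would be a suspension.)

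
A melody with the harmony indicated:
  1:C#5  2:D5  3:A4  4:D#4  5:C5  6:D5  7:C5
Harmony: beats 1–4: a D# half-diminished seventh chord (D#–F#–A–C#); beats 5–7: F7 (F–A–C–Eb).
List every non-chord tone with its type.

D5 (beat 2) — escape tone; D5 (beat 6) — neighbor tone.

The harmony at that moment is D# half-diminished seventh chord (D#, F#, A, C#); D5 is not a chord tone.
It is approached by step up from C#5 and left by leap down to A4.
Step in, leap out — an escape tone.
The harmony at that moment is F dominant seventh chord (F, A, C, Eb); D5 is not a chord tone.
It is approached by step up from C5 and left by step down to C5.
Step away and step back to the same note — a neighbor tone (upper neighbor).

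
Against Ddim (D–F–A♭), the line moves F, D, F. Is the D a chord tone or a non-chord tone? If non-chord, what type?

D diminished triad contains D, F, A♭; D is the root, so it is a chord tone.

Chord tone (the root of D diminished triad).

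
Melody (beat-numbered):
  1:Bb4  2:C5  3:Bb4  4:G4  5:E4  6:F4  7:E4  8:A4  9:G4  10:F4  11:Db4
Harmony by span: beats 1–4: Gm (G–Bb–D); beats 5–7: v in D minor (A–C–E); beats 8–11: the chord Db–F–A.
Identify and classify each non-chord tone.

The harmony at that moment is G minor triad (G, Bb, D); C5 is not a chord tone.
It is approached by step up from Bb4 and left by step down to Bb4.
Step away and step back to the same note — a neighbor tone (upper neighbor).
The harmony at that moment is A minor triad (A, C, E); F4 is not a chord tone.
It is approached by step up from E4 and left by step down to E4.
Step away and step back to the same note — a neighbor tone (upper neighbor).
The harmony at that moment is Db augmented triad (Db, F, A); G4 is not a chord tone.
It is approached by step down from A4 and left by step down to F4.
Step in, step out in the same direction — a passing tone.

C5 (beat 2) — neighbor tone; F4 (beat 6) — neighbor tone; G4 (beat 9) — passing tone.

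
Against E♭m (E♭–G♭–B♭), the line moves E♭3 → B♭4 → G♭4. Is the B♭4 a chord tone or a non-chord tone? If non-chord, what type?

Eb minor triad contains E♭, G♭, B♭; B♭ is the fifth, so it is a chord tone.

Chord tone (the fifth of Eb minor triad).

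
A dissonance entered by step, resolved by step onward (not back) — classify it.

Approach: by step. Departure: by step, continuing in the same direction.
Stepwise on both sides with no change of direction means the note fills in the space between two different chord tones — a passing tone. (Had it turned back to its starting note it would be a neighbor tone instead.)

Passing tone.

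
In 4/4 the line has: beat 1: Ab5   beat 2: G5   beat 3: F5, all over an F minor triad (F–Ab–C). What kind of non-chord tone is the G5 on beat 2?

Passing tone.

The harmony at that moment is F minor triad (F, Ab, C); G5 is not a chord tone.
It is approached by step down from Ab5 and left by step down to F5.
Step in, step out in the same direction — a passing tone.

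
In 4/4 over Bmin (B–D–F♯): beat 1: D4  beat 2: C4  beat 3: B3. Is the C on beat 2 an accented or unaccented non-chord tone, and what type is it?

Unaccented passing tone.

The harmony at that moment is B minor triad (B, D, F♯); C4 is not a chord tone.
It is approached by step down from D4 and left by step down to B3.
Step in, step out in the same direction — a passing tone.
It falls on a weak beat, so it is unaccented.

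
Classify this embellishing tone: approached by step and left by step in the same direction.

Approach: by step. Departure: by step, continuing in the same direction.
Stepwise on both sides with no change of direction means the note fills in the space between two different chord tones — a passing tone. (Had it turned back to its starting note it would be a neighbor tone instead.)

Passing tone.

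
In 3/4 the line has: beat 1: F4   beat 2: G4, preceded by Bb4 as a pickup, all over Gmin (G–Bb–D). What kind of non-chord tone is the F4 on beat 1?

The harmony at that moment is G minor triad (G, Bb, D); F4 is not a chord tone.
It is approached by leap down from Bb4 and left by step up to G4.
Leap in, step out, metrically accented — an appoggiatura.

Appoggiatura.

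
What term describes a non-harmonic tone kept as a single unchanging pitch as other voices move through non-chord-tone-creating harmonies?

Approach: none. Departure: none — a single pitch is sustained while the chords change around it, passing through harmonies that do not contain it.
No melodic motion at all; the dissonance is created entirely by the moving harmonies against the stationary note — a pedal tone (pedal point).

Pedal tone.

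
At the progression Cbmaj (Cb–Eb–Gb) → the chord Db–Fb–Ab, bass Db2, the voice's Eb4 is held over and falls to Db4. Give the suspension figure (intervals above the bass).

9–8 suspension.

At the second chord the bass is Db2. The suspended Eb4 lies a ninth above the bass; after resolving down by step to Db4, the interval above the bass becomes an octave.
Suspension figures are named by those two intervals: 9–8.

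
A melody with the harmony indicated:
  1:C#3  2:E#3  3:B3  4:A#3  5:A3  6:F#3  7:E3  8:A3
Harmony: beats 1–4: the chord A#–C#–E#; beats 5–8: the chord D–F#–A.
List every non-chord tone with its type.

B3 (beat 3) — appoggiatura; E3 (beat 7) — escape tone.

The harmony at that moment is A# minor triad (A#, C#, E#); B3 is not a chord tone.
It is approached by leap up from E#3 and left by step down to A#3.
Leap in, step out — an appoggiatura.
The harmony at that moment is D major triad (D, F#, A); E3 is not a chord tone.
It is approached by step down from F#3 and left by leap up to A3.
Step in, leap out — an escape tone.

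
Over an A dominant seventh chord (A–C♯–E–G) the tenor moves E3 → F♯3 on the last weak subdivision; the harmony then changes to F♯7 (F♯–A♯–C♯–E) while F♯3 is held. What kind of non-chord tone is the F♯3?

The harmony at that moment is A dominant seventh chord (A, C♯, E, G); F♯3 is not a chord tone.
It is approached by step up from E3 and then sustained as the same pitch into the next harmony.
Arriving early and becoming a chord tone when the harmony changes — an anticipation.

F♯3 is an anticipation.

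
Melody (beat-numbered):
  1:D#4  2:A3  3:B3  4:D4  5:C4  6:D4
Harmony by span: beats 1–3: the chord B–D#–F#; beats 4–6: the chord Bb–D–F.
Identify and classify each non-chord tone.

The harmony at that moment is B major triad (B, D#, F#); A3 is not a chord tone.
It is approached by leap down from D#4 and left by step up to B3.
Leap in, step out — an appoggiatura.
The harmony at that moment is Bb major triad (Bb, D, F); C4 is not a chord tone.
It is approached by step down from D4 and left by step up to D4.
Step away and step back to the same note — a neighbor tone (lower neighbor).

A3 (beat 2) — appoggiatura; C4 (beat 5) — neighbor tone.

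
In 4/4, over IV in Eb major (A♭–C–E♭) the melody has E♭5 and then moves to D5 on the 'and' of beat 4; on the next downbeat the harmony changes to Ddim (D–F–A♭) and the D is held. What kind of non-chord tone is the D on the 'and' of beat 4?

The harmony at that moment is A♭ major triad (A♭, C, E♭); D5 is not a chord tone.
It is approached by step down from E♭5 and then sustained as the same pitch into the next harmony.
Arriving early and becoming a chord tone when the harmony changes — an anticipation.

Anticipation.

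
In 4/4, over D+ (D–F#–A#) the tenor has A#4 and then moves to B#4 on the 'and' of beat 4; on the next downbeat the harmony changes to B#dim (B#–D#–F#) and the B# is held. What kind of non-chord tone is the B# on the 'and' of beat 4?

The harmony at that moment is D augmented triad (D, F#, A#); B#4 is not a chord tone.
It is approached by step up from A#4 and then sustained as the same pitch into the next harmony.
Arriving early and becoming a chord tone when the harmony changes — an anticipation.

Anticipation.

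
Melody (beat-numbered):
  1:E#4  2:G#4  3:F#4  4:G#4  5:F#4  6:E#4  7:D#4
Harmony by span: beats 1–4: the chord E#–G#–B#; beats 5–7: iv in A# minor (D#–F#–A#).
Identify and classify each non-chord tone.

The harmony at that moment is E# minor triad (E#, G#, B#); F#4 is not a chord tone.
It is approached by step down from G#4 and left by step up to G#4.
Step away and step back to the same note — a neighbor tone (lower neighbor).
The harmony at that moment is D# minor triad (D#, F#, A#); E#4 is not a chord tone.
It is approached by step down from F#4 and left by step down to D#4.
Step in, step out in the same direction — a passing tone.

F#4 (beat 3) — neighbor tone; E#4 (beat 6) — passing tone.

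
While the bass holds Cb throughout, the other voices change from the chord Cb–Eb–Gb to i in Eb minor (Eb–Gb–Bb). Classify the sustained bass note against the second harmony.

The harmony at that moment is Eb minor triad (Eb, Gb, Bb); Cb is not a chord tone.
It is held over (the same pitch as the preceding Cb) and then sustained as the same pitch into the next harmony.
Sustained through a change of harmony — a pedal tone.

Pedal tone (pedal point).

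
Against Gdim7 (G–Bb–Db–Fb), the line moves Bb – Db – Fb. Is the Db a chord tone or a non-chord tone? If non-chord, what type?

Chord tone (the fifth of G diminished seventh chord).

G diminished seventh chord contains G, Bb, Db, Fb; Db is the fifth, so it is a chord tone.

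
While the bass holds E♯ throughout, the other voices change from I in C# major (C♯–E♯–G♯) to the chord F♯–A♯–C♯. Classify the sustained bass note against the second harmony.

Pedal tone (pedal point).

The harmony at that moment is F♯ major triad (F♯, A♯, C♯); E♯ is not a chord tone.
It is held over (the same pitch as the preceding E♯) and then sustained as the same pitch into the next harmony.
Sustained through a change of harmony — a pedal tone.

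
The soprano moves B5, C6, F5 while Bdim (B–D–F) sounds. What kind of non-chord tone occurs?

C6 is an escape tone.

The harmony at that moment is B diminished triad (B, D, F); C6 is not a chord tone.
It is approached by step up from B5 and left by leap down to F5.
Step in, leap out — an escape tone.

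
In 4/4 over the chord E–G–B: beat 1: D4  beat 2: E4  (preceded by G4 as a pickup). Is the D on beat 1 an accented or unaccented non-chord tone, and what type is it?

The harmony at that moment is E minor triad (E, G, B); D4 is not a chord tone.
It is approached by leap down from G4 and left by step up to E4.
Leap in, step out — an appoggiatura.
It falls on the downbeat, so it is accented.

Accented appoggiatura.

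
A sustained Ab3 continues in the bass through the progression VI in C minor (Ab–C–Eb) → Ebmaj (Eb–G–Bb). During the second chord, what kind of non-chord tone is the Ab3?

The harmony at that moment is Eb major triad (Eb, G, Bb); Ab3 is not a chord tone.
It is held over (the same pitch as the preceding Ab3) and then sustained as the same pitch into the next harmony.
Sustained through a change of harmony — a pedal tone.

Pedal tone (pedal point).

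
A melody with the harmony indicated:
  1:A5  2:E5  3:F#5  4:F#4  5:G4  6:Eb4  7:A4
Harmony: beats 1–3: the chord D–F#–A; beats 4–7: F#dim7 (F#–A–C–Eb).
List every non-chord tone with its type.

The harmony at that moment is D major triad (D, F#, A); E5 is not a chord tone.
It is approached by leap down from A5 and left by step up to F#5.
Leap in, step out — an appoggiatura.
The harmony at that moment is F# diminished seventh chord (F#, A, C, Eb); G4 is not a chord tone.
It is approached by step up from F#4 and left by leap down to Eb4.
Step in, leap out — an escape tone.

E5 (beat 2) — appoggiatura; G4 (beat 5) — escape tone.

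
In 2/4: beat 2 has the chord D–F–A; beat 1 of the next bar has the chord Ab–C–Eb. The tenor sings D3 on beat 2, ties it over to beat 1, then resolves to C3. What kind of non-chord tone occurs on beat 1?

The harmony at that moment is Ab major triad (Ab, C, Eb); D3 is not a chord tone.
It is held over (the same pitch as the preceding D3) and left by step down to C3.
Held over from the previous chord and resolving down by step — a suspension.

Suspension.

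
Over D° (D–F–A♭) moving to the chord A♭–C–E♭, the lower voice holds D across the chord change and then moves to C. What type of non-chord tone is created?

D is a suspension.

The harmony at that moment is A♭ major triad (A♭, C, E♭); D is not a chord tone.
It is held over (the same pitch as the preceding D) and left by step down to C.
Held over from the previous chord and resolving down by step — a suspension.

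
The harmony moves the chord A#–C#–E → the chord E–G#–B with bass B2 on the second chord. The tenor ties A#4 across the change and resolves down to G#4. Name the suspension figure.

At the second chord the bass is B2. The suspended A#4 lies a seventh above the bass; after resolving down by step to G#4, the interval above the bass becomes a sixth.
Suspension figures are named by those two intervals: 7–6.

7–6 suspension.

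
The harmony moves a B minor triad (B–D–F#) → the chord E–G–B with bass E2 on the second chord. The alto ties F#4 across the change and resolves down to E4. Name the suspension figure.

At the second chord the bass is E2. The suspended F#4 lies a ninth above the bass; after resolving down by step to E4, the interval above the bass becomes an octave.
Suspension figures are named by those two intervals: 9–8.

9–8 suspension.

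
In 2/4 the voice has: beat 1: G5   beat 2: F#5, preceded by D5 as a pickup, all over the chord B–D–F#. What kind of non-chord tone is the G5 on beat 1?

The harmony at that moment is B minor triad (B, D, F#); G5 is not a chord tone.
It is approached by leap up from D5 and left by step down to F#5.
Leap in, step out, metrically accented — an appoggiatura.

Appoggiatura.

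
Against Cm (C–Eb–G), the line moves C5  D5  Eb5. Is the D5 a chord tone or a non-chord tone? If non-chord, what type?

Non-chord tone — a passing tone.

The harmony at that moment is C minor triad (C, Eb, G); D5 is not a chord tone.
It is approached by step up from C5 and left by step up to Eb5.
Step in, step out in the same direction — a passing tone.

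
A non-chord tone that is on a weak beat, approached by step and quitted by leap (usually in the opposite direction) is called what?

Approach: by step. Departure: by leap. Metric position: weak.
Step in, leap out, from a weak position — an escape tone (échappée). (It is the mirror image of the appoggiatura, which leaps in and steps out on a strong beat.)

Escape tone.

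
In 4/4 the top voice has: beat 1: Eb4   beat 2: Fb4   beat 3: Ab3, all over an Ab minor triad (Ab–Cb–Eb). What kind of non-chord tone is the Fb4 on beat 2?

Escape tone.

The harmony at that moment is Ab minor triad (Ab, Cb, Eb); Fb4 is not a chord tone.
It is approached by step up from Eb4 and left by leap down to Ab3.
Step in, leap out, on a weak beat — an escape tone.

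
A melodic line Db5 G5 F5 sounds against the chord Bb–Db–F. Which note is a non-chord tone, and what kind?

G5 is an appoggiatura.

The harmony at that moment is Bb minor triad (Bb, Db, F); G5 is not a chord tone.
It is approached by leap up from Db5 and left by step down to F5.
Leap in, step out — an appoggiatura.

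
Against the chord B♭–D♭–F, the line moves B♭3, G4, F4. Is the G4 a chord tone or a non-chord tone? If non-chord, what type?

Non-chord tone — an appoggiatura.

The harmony at that moment is B♭ minor triad (B♭, D♭, F); G4 is not a chord tone.
It is approached by leap up from B♭3 and left by step down to F4.
Leap in, step out — an appoggiatura.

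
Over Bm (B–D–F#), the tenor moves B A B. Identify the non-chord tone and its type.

A is a neighbor tone.

The harmony at that moment is B minor triad (B, D, F#); A is not a chord tone.
It is approached by step down from B and left by step up to B.
Step away and step back to the same note — a neighbor tone (lower neighbor).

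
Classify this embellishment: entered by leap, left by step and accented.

Appoggiatura.

Approach: by leap. Departure: by step. Metric position: strong.
Leap in, step out, in a metrically strong position — an appoggiatura. (It is the mirror image of the escape tone, which steps in and leaps out from a weak position.)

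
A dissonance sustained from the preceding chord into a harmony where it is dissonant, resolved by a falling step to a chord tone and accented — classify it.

Approach: by preparation — the pitch is first a chord tone, then held (tied or repeated) while the harmony changes under it. Departure: down by step. Metric position: strong.
A prepared dissonance that resolves downward by step — a suspension. (The same figure resolving upward would be a retardation.)

Suspension.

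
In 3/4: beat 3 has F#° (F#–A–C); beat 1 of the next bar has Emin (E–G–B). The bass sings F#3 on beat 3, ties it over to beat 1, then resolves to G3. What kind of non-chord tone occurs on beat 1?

Retardation.

The harmony at that moment is E minor triad (E, G, B); F#3 is not a chord tone.
It is held over (the same pitch as the preceding F#3) and left by step up to G3.
Held over from the previous chord and resolving up by step — a retardation.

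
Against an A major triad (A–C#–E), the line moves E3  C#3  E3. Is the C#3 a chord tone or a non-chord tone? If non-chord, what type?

A major triad contains A, C#, E; C# is the third, so it is a chord tone.

Chord tone (the third of A major triad).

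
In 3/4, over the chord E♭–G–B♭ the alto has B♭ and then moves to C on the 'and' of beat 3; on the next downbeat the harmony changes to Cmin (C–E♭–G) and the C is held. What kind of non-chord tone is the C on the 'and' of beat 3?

Anticipation.

The harmony at that moment is E♭ major triad (E♭, G, B♭); C is not a chord tone.
It is approached by step up from B♭ and then sustained as the same pitch into the next harmony.
Arriving early and becoming a chord tone when the harmony changes — an anticipation.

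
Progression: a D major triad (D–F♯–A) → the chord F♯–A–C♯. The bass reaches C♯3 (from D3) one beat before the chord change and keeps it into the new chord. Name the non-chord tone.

The harmony at that moment is D major triad (D, F♯, A); C♯3 is not a chord tone.
It is approached by step down from D3 and then sustained as the same pitch into the next harmony.
Arriving early and becoming a chord tone when the harmony changes — an anticipation.

C♯3 is an anticipation.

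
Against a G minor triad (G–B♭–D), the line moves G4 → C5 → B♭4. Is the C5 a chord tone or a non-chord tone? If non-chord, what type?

The harmony at that moment is G minor triad (G, B♭, D); C5 is not a chord tone.
It is approached by leap up from G4 and left by step down to B♭4.
Leap in, step out — an appoggiatura.

Non-chord tone — an appoggiatura.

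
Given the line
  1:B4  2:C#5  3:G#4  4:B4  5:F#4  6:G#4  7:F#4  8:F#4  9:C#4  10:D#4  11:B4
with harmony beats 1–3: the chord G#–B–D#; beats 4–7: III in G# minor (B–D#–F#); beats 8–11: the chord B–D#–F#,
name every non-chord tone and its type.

C#5 (beat 2) — escape tone; G#4 (beat 6) — neighbor tone; C#4 (beat 9) — appoggiatura.

The harmony at that moment is G# minor triad (G#, B, D#); C#5 is not a chord tone.
It is approached by step up from B4 and left by leap down to G#4.
Step in, leap out — an escape tone.
The harmony at that moment is B major triad (B, D#, F#); G#4 is not a chord tone.
It is approached by step up from F#4 and left by step down to F#4.
Step away and step back to the same note — a neighbor tone (upper neighbor).
The harmony at that moment is B major triad (B, D#, F#); C#4 is not a chord tone.
It is approached by leap down from F#4 and left by step up to D#4.
Leap in, step out — an appoggiatura.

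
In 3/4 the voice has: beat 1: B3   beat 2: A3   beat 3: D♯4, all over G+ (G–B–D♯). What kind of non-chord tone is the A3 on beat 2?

The harmony at that moment is G augmented triad (G, B, D♯); A3 is not a chord tone.
It is approached by step down from B3 and left by leap up to D♯4.
Step in, leap out, on a weak beat — an escape tone.

Escape tone.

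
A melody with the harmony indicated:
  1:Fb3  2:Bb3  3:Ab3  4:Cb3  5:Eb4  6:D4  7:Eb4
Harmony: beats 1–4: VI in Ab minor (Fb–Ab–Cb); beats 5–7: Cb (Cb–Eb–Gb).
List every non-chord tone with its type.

The harmony at that moment is Fb major triad (Fb, Ab, Cb); Bb3 is not a chord tone.
It is approached by leap up from Fb3 and left by step down to Ab3.
Leap in, step out — an appoggiatura.
The harmony at that moment is Cb major triad (Cb, Eb, Gb); D4 is not a chord tone.
It is approached by step down from Eb4 and left by step up to Eb4.
Step away and step back to the same note — a neighbor tone (lower neighbor).

Bb3 (beat 2) — appoggiatura; D4 (beat 6) — neighbor tone.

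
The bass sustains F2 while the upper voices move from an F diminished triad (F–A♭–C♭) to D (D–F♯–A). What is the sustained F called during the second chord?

Pedal tone (pedal point).

The harmony at that moment is D major triad (D, F♯, A); F2 is not a chord tone.
It is held over (the same pitch as the preceding F2) and then sustained as the same pitch into the next harmony.
Sustained through a change of harmony — a pedal tone.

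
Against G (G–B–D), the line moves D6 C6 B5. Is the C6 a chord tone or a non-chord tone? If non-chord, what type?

The harmony at that moment is G major triad (G, B, D); C6 is not a chord tone.
It is approached by step down from D6 and left by step down to B5.
Step in, step out in the same direction — a passing tone.

Non-chord tone — a passing tone.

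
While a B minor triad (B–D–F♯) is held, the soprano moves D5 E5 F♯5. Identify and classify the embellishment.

The harmony at that moment is B minor triad (B, D, F♯); E5 is not a chord tone.
It is approached by step up from D5 and left by step up to F♯5.
Step in, step out in the same direction — a passing tone.

E5 is a passing tone.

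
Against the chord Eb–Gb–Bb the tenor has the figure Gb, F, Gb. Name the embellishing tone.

The harmony at that moment is Eb minor triad (Eb, Gb, Bb); F is not a chord tone.
It is approached by step down from Gb and left by step up to Gb.
Step away and step back to the same note — a neighbor tone (lower neighbor).

F is a neighbor tone.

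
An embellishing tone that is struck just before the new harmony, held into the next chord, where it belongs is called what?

Approach: ahead of the chord change (typically by step), so it is dissonant against the current harmony. Departure: none — the same pitch is restated or held and is a chord tone of the new harmony.
Dissonant first, consonant once the harmony catches up: the note simply arrives early — an anticipation. (The reverse timing, consonant first and dissonant after the change, would be a suspension or retardation.)

Anticipation.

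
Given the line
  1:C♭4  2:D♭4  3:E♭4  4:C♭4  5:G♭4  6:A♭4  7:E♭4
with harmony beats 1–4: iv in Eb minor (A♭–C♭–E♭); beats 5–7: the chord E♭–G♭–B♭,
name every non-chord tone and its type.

D♭4 (beat 2) — passing tone; A♭4 (beat 6) — escape tone.

The harmony at that moment is A♭ minor triad (A♭, C♭, E♭); D♭4 is not a chord tone.
It is approached by step up from C♭4 and left by step up to E♭4.
Step in, step out in the same direction — a passing tone.
The harmony at that moment is E♭ minor triad (E♭, G♭, B♭); A♭4 is not a chord tone.
It is approached by step up from G♭4 and left by leap down to E♭4.
Step in, leap out — an escape tone.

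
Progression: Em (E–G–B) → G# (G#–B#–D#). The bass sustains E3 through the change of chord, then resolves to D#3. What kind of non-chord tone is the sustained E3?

The harmony at that moment is G# major triad (G#, B#, D#); E3 is not a chord tone.
It is held over (the same pitch as the preceding E3) and left by step down to D#3.
Held over from the previous chord and resolving down by step — a suspension.

E3 is a suspension.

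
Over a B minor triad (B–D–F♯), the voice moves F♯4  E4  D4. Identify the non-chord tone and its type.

E4 is a passing tone.

The harmony at that moment is B minor triad (B, D, F♯); E4 is not a chord tone.
It is approached by step down from F♯4 and left by step down to D4.
Step in, step out in the same direction — a passing tone.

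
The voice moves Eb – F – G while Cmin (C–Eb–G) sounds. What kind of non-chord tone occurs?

F is a passing tone.

The harmony at that moment is C minor triad (C, Eb, G); F is not a chord tone.
It is approached by step up from Eb and left by step up to G.
Step in, step out in the same direction — a passing tone.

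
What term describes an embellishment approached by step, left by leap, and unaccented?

Approach: by step. Departure: by leap. Metric position: weak.
Step in, leap out, from a weak position — an escape tone (échappée). (It is the mirror image of the appoggiatura, which leaps in and steps out on a strong beat.)

Escape tone.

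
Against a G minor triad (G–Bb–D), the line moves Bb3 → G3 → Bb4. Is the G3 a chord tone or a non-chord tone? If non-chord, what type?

G minor triad contains G, Bb, D; G is the root, so it is a chord tone.

Chord tone (the root of G minor triad).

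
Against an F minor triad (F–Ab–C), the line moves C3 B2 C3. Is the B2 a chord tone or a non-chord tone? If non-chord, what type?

Non-chord tone — a neighbor tone.

The harmony at that moment is F minor triad (F, Ab, C); B2 is not a chord tone.
It is approached by step down from C3 and left by step up to C3.
Step away and step back to the same note — a neighbor tone (lower neighbor).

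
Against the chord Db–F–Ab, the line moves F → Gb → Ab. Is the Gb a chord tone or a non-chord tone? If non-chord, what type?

The harmony at that moment is Db major triad (Db, F, Ab); Gb is not a chord tone.
It is approached by step up from F and left by step up to Ab.
Step in, step out in the same direction — a passing tone.

Non-chord tone — a passing tone.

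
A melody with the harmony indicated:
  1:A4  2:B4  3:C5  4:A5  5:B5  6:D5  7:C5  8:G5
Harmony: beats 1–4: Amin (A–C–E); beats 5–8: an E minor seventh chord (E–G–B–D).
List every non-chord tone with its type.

B4 (beat 2) — passing tone; C5 (beat 7) — escape tone.

The harmony at that moment is A minor triad (A, C, E); B4 is not a chord tone.
It is approached by step up from A4 and left by step up to C5.
Step in, step out in the same direction — a passing tone.
The harmony at that moment is E minor seventh chord (E, G, B, D); C5 is not a chord tone.
It is approached by step down from D5 and left by leap up to G5.
Step in, leap out — an escape tone.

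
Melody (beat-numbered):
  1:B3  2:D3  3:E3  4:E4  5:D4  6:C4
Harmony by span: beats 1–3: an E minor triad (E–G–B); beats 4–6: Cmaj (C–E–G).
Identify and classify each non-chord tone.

D3 (beat 2) — appoggiatura; D4 (beat 5) — passing tone.

The harmony at that moment is E minor triad (E, G, B); D3 is not a chord tone.
It is approached by leap down from B3 and left by step up to E3.
Leap in, step out — an appoggiatura.
The harmony at that moment is C major triad (C, E, G); D4 is not a chord tone.
It is approached by step down from E4 and left by step down to C4.
Step in, step out in the same direction — a passing tone.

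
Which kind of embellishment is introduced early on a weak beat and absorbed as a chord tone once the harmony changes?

Anticipation.

Approach: ahead of the chord change (typically by step), so it is dissonant against the current harmony. Departure: none — the same pitch is restated or held and is a chord tone of the new harmony.
Dissonant first, consonant once the harmony catches up: the note simply arrives early — an anticipation. (The reverse timing, consonant first and dissonant after the change, would be a suspension or retardation.)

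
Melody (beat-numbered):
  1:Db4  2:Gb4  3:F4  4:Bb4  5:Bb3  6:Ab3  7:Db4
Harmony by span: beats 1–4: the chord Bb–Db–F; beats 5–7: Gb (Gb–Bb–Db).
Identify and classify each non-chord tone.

Gb4 (beat 2) — appoggiatura; Ab3 (beat 6) — escape tone.

The harmony at that moment is Bb minor triad (Bb, Db, F); Gb4 is not a chord tone.
It is approached by leap up from Db4 and left by step down to F4.
Leap in, step out — an appoggiatura.
The harmony at that moment is Gb major triad (Gb, Bb, Db); Ab3 is not a chord tone.
It is approached by step down from Bb3 and left by leap up to Db4.
Step in, leap out — an escape tone.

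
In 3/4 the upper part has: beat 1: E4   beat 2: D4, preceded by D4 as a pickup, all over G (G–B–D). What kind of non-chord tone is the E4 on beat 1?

Upper neighbor tone.

The harmony at that moment is G major triad (G, B, D); E4 is not a chord tone.
It is approached by step up from D4 and left by step down to D4.
Step away and step back to the same note — a neighbor tone (upper neighbor).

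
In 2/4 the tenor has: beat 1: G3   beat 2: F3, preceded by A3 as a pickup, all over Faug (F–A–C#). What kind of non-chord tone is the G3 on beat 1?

Passing tone.

The harmony at that moment is F augmented triad (F, A, C#); G3 is not a chord tone.
It is approached by step down from A3 and left by step down to F3.
Step in, step out in the same direction — a passing tone.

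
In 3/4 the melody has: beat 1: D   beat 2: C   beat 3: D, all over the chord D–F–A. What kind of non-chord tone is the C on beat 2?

Lower neighbor tone.

The harmony at that moment is D minor triad (D, F, A); C is not a chord tone.
It is approached by step down from D and left by step up to D.
Step away and step back to the same note — a neighbor tone (lower neighbor).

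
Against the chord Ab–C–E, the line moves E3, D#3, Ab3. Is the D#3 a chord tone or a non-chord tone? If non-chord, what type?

The harmony at that moment is Ab augmented triad (Ab, C, E); D#3 is not a chord tone.
It is approached by step down from E3 and left by leap up to Ab3.
Step in, leap out — an escape tone.

Non-chord tone — an escape tone.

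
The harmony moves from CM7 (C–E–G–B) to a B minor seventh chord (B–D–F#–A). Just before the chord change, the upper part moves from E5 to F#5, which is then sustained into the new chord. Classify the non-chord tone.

The harmony at that moment is C major seventh chord (C, E, G, B); F#5 is not a chord tone.
It is approached by step up from E5 and then sustained as the same pitch into the next harmony.
Arriving early and becoming a chord tone when the harmony changes — an anticipation.

F#5 is an anticipation.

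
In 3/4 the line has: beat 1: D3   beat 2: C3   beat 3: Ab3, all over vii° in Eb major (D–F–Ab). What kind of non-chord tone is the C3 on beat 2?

The harmony at that moment is D diminished triad (D, F, Ab); C3 is not a chord tone.
It is approached by step down from D3 and left by leap up to Ab3.
Step in, leap out, on a weak beat — an escape tone.

Escape tone.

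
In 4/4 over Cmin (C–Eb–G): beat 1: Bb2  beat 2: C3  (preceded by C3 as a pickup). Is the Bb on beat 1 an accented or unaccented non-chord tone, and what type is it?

Accented neighbor tone.

The harmony at that moment is C minor triad (C, Eb, G); Bb2 is not a chord tone.
It is approached by step down from C3 and left by step up to C3.
Step away and step back to the same note — a neighbor tone (lower neighbor).
It falls on the downbeat, so it is accented.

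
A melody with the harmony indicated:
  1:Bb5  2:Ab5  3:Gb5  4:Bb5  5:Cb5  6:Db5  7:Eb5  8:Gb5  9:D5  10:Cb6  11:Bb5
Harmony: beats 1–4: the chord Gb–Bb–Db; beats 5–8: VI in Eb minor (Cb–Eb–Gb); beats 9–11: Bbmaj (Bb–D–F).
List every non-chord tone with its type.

Ab5 (beat 2) — passing tone; Db5 (beat 6) — passing tone; Cb6 (beat 10) — appoggiatura.

The harmony at that moment is Gb major triad (Gb, Bb, Db); Ab5 is not a chord tone.
It is approached by step down from Bb5 and left by step down to Gb5.
Step in, step out in the same direction — a passing tone.
The harmony at that moment is Cb major triad (Cb, Eb, Gb); Db5 is not a chord tone.
It is approached by step up from Cb5 and left by step up to Eb5.
Step in, step out in the same direction — a passing tone.
The harmony at that moment is Bb major triad (Bb, D, F); Cb6 is not a chord tone.
It is approached by leap up from D5 and left by step down to Bb5.
Leap in, step out — an appoggiatura.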